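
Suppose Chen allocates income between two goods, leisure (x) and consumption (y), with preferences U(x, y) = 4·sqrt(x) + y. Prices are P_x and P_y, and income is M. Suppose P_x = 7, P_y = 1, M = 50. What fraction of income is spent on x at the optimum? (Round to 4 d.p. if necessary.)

share on x = 0.0114

Solve: √x = 2·P_y/P_x, so x*(P_x,P_y) = (2·P_y/P_x)², and y* = (M − P_x·x*)/P_y.
Plugging in: x* = (2·1/7)² = 0.0816, y* = 49.4286.
Expenditure on x: 7·0.0816 = 0.5714; share = 0.0114.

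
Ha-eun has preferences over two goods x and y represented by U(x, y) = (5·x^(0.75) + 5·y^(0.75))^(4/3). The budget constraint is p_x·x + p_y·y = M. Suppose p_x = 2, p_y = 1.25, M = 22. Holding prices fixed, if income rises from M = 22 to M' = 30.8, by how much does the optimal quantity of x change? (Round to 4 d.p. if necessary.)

Δx* = 0.8634

MRS = MU_x/MU_y = (y/x)^(0.25). Set equal to p_x/p_y.
Solve for the ratio: y/x = [p_x/p_y]^(4).
With the ratio pinned down, the budget gives x* = M/(p_x + p_y·(y/x)) and y* = (y/x)·x*.
Numerically y/x = 6.5536, so x* = 22/(2 + 1.25·6.5536) = 2.1586.
At M' = 30.8: x* = 3.022. Change: 3.022 − 2.1586 = 0.8634.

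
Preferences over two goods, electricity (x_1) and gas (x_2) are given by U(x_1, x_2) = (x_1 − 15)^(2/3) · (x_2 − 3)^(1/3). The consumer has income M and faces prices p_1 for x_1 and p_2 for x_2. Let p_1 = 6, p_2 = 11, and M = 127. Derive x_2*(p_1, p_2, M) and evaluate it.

Let x_1' = x_1−15, x_2' = x_2−3. MRS = 2·x_2'/x_1' = p_1/p_2.
After buying the subsistence bundle (15, 3), a share 2/3 of the remaining income goes to x_1: x_1* = 15 + 2/3·(M − 15p_1 − 3p_2)/p_1.
Discretionary income = 127 − 15·6 − 3·11 = 4; x_2* = 3 + 1/3·4/11 = 3.1212.

x_2* = 3.1212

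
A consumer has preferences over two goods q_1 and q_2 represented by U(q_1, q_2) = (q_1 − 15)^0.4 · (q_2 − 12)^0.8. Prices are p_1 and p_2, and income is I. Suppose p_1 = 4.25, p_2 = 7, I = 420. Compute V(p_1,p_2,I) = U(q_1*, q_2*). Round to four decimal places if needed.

V = 46.0051

Substituting into the budget: q_1* = 15 + 1/3·(I − 15·p_1 − 12·p_2)/p_1, and q_2* = 12 + 2/3·(…)/p_2.
Discretionary income = 420 − 15·4.25 − 12·7 = 272.25; q_1* = 15 + 1/3·272.25/4.25 = 36.3529; q_2* = 12 + 2/3·272.25/7 = 37.9286.
Utility at the optimum: U(36.3529, 37.9286) = 46.0051.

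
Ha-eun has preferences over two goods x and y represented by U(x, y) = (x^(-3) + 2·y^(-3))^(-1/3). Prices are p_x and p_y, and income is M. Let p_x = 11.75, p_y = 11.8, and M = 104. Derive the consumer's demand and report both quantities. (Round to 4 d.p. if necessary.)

x* = 4.0361, y* = 4.7946

From the CES first-order condition, (1/2)·(y/x)^(4) = p_x/p_y.
Solve for the ratio: y/x = [2·p_x/p_y]^(0.25).
Substitute y = (y/x)·x into the budget: x* = M/(p_x + p_y·(y/x)).
Numerically y/x = 1.187945, so x* = 104/(11.75 + 11.8·1.187945) = 4.0361 and y* = 1.187945·4.0361 = 4.7946.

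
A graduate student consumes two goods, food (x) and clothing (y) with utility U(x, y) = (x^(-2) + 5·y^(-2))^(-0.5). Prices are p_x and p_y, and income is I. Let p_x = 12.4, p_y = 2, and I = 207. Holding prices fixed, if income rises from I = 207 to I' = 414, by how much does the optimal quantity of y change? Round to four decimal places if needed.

Δy* = 34.8057

With the ratio pinned down, the budget gives x* = I/(p_x + p_y·(y/x)) and y* = (y/x)·x*.
Numerically y/x = 3.141381, so x* = 207/(12.4 + 2·3.141381) = 11.0797 and y* = 3.141381·11.0797 = 34.8057.
At I' = 414: y* = 69.6113. Change: 69.6113 − 34.8057 = 34.8057.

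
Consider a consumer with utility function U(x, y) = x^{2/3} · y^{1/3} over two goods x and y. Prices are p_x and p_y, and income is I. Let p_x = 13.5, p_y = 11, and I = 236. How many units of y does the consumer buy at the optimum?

At p_x=13.5, p_y=11, I=236: y* = 1/3·236/11 = 7.1515.

y* = 7.1515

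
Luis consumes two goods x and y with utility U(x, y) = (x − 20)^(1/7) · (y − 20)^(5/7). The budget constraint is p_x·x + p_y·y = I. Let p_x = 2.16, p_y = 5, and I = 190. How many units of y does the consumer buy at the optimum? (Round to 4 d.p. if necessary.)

This is Cobb-Douglas in (x−20, y−20): tangency gives 1/7·p_y·(y−20) = 5/7·p_x·(x−20).
After buying the subsistence bundle (20, 20), a share 1/6 of the remaining income goes to x: x* = 20 + 1/6·(I − 20p_x − 20p_y)/p_x.
Discretionary income = 190 − 20·2.16 − 20·5 = 46.8; y* = 20 + 5/6·46.8/5 = 27.8.

y* = 27.8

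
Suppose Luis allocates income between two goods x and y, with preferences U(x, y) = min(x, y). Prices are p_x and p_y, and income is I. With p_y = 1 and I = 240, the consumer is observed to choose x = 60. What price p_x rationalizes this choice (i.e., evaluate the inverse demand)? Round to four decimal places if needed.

With perfect complements, no substitution: consume in ratio x:y = 1:1.
Budget: p_x·x + p_y·x = I, so (p_x + p_y)·x = I.
Demand: x*(p_x,p_y,I) = I/(p_x + p_y), y* = I/(p_x + p_y).
Set x* = 60 in the demand function and solve for p_x: p_x = 3.

p_x = 3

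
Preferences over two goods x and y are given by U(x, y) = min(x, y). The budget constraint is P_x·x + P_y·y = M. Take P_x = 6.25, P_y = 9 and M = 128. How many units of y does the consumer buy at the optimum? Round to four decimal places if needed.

y* = 8.3934

With perfect complements, no substitution: consume in ratio x:y = 1:1.
Budget: P_x·x + P_y·x = M, so (P_x + P_y)·x = M.
Demand: x*(P_x,P_y,M) = M/(P_x + P_y), y* = M/(P_x + P_y).
Here 6.25 + 9 = 15.25, giving y* = 8.3934.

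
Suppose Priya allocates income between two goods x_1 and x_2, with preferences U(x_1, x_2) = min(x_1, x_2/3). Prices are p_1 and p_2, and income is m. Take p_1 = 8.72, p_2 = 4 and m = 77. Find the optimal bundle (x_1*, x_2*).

x_1* = 3.7162, x_2* = 11.1486

With perfect complements, no substitution: consume in ratio x_1:x_2 = 1:3.
Budget: p_1·x_1 + p_2·3·x_1 = m, so (p_1 + 3·p_2)·x_1 = m.
Demand: x_1*(p_1,p_2,m) = m/(p_1 + 3·p_2), x_2* = 3·m/(p_1 + 3·p_2).
Here 8.72 + 3·4 = 20.72, giving x_1* = 3.7162 and x_2* = 11.1486.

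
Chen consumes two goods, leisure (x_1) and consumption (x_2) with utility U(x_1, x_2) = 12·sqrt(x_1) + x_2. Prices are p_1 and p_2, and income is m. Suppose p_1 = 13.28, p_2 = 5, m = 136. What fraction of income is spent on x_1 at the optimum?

share on x_1 = 0.4983

MU_x_1 = 6/√x_1, MU_x_2 = 1. Tangency: 6/√x_1 = p_1/p_2.
Solve: √x_1 = 6·p_2/p_1, so x_1*(p_1,p_2) = (6·p_2/p_1)², and x_2* = (m − p_1·x_1*)/p_2.
Plugging in: x_1* = (6·5/13.28)² = 5.1032, x_2* = 13.6458.
Expenditure on x_1: 13.28·5.1032 = 67.7711; share = 0.4983.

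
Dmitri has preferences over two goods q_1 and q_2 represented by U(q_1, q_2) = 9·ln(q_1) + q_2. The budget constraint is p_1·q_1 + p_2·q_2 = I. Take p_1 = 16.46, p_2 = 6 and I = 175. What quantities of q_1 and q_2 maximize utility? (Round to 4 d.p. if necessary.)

q_1* = 3.2807, q_2* = 20.1667

MU_q_1 = 9/q_1, MU_q_2 = 1. Tangency: 9/q_1 = p_1/p_2.
So q_1*(p_1,p_2) = 9·p_2/p_1, independent of income; and q_2* = (I − 9·p_2)/p_2.
At the given prices: q_1* = 9·6/16.46 = 3.2807, and q_2* = 20.1667.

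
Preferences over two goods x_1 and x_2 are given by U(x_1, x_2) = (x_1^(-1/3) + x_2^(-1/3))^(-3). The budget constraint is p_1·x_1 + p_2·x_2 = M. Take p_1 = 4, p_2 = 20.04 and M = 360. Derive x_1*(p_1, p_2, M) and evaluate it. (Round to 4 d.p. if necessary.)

x_1* = 36.0563

From the CES first-order condition, (x_2/x_1)^(4/3) = p_1/p_2.
Solve for the ratio: x_2/x_1 = [p_1/p_2]^(0.75).
With the ratio pinned down, the budget gives x_1* = M/(p_1 + p_2·(x_2/x_1)) and x_2* = (x_2/x_1)·x_1*.
Numerically x_2/x_1 = 0.298622, so x_1* = 360/(4 + 20.04·0.298622) = 36.0563.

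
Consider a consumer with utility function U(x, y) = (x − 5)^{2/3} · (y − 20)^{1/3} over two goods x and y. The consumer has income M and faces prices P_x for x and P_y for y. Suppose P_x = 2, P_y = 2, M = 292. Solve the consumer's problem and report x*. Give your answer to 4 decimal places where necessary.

x* = 85.6667

Let x' = x−5, y' = y−20. MRS = 2·y'/x' = P_x/P_y.
After buying the subsistence bundle (5, 20), a share 2/3 of the remaining income goes to x: x* = 5 + 2/3·(M − 5P_x − 20P_y)/P_x.
Discretionary income = 292 − 5·2 − 20·2 = 242; x* = 5 + 2/3·242/2 = 85.6667.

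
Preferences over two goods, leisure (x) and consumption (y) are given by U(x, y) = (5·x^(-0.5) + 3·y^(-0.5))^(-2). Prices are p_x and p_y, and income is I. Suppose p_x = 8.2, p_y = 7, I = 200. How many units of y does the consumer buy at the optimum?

From the CES first-order condition, (5/3)·(y/x)^(1.5) = p_x/p_y.
Solve for the ratio: y/x = [(3/5)·p_x/p_y]^(2/3).
Substitute y = (y/x)·x into the budget: x* = I/(p_x + p_y·(y/x)).
Numerically y/x = 0.790517, so x* = 200/(8.2 + 7·0.790517) = 14.5628 and y* = 0.790517·14.5628 = 11.5121.

y* = 11.5121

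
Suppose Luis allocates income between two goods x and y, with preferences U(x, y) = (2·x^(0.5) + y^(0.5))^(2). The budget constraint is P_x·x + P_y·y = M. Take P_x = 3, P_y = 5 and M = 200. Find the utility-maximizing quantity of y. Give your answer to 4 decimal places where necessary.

Numerically y/x = 0.09, so x* = 200/(3 + 5·0.09) = 57.971 and y* = 0.09·57.971 = 5.2174.

y* = 5.2174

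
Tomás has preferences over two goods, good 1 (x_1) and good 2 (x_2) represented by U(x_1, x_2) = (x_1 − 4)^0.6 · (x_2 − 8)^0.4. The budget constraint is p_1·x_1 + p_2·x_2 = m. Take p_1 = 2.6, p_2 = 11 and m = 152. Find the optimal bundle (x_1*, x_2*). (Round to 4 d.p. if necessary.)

MRS = (3/2)·(x_2−8)/(x_1−4). Tangency with p_1/p_2 gives x_2−8 = (2/3)·(p_1/p_2)·(x_1−4).
After buying the subsistence bundle (4, 8), a share 0.6 of the remaining income goes to x_1: x_1* = 4 + 0.6·(m − 4p_1 − 8p_2)/p_1.
Discretionary income = 152 − 4·2.6 − 8·11 = 53.6; x_1* = 4 + 0.6·53.6/2.6 = 16.3692; x_2* = 8 + 0.4·53.6/11 = 9.9491.

x_1* = 16.3692, x_2* = 9.9491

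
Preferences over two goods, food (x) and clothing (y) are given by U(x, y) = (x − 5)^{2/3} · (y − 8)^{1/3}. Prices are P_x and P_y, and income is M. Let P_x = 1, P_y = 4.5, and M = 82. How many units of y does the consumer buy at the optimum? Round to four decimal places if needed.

Let x' = x−5, y' = y−8. MRS = 2·y'/x' = P_x/P_y.
After buying the subsistence bundle (5, 8), a share 2/3 of the remaining income goes to x: x* = 5 + 2/3·(M − 5P_x − 8P_y)/P_x.
Discretionary income = 82 − 5·1 − 8·4.5 = 41; y* = 8 + 1/3·41/4.5 = 11.037.

y* = 11.037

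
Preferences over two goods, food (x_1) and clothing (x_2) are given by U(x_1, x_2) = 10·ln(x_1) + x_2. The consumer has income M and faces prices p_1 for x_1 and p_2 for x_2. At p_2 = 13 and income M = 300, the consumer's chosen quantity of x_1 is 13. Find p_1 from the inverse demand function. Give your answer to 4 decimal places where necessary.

p_1 = 10

MU_x_1 = 10/x_1, MU_x_2 = 1. Tangency: 10/x_1 = p_1/p_2.
So x_1*(p_1,p_2) = 10·p_2/p_1, independent of income; and x_2* = (M − 10·p_2)/p_2.
Set x_1* = 13 in the demand function and solve for p_1: p_1 = 10.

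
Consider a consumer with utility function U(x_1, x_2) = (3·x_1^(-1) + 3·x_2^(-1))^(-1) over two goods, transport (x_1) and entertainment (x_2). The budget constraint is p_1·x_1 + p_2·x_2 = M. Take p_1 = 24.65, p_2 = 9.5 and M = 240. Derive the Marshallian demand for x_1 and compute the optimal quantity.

x_1* = 6.0071

From the CES first-order condition, (x_2/x_1)^(2) = p_1/p_2.
Hence x_2/x_1 = (p_1/p_2)^(1/(2)), i.e. raised to the 0.5 power.
With the ratio pinned down, the budget gives x_1* = M/(p_1 + p_2·(x_2/x_1)) and x_2* = (x_2/x_1)·x_1*.
Numerically x_2/x_1 = 1.610819, so x_1* = 240/(24.65 + 9.5·1.610819) = 6.0071.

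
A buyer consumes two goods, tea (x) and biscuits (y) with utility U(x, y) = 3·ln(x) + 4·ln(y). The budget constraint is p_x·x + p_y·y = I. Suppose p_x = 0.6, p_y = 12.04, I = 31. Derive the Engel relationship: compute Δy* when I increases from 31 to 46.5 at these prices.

Δy* = 0.7356

Demand: x*(p_x,p_y,I) = 3/7·I/p_x and y* = 4/7·I/p_y.
At p_x=0.6, p_y=12.04, I=31: y* = 4/7·31/12.04 = 1.4713.
At I' = 46.5: y* = 2.2069. Change: 2.2069 − 1.4713 = 0.7356.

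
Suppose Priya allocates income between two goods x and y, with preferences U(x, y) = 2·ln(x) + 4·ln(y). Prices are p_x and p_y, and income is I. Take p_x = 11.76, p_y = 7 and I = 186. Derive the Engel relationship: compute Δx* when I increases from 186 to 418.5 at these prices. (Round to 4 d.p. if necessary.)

Δx* = 6.5901

At p_x=11.76, p_y=7, I=186: x* = 1/3·186/11.76 = 5.2721.
At I' = 418.5: x* = 11.8622. Change: 11.8622 − 5.2721 = 6.5901.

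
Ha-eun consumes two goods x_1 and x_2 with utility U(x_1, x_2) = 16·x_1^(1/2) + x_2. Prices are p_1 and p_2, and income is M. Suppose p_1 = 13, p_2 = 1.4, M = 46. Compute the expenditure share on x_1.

share on x_1 = 0.2098

Set MRS = p_1/p_2: 8·x_1^(−1/2) = p_1/p_2.
Solve: √x_1 = 8·p_2/p_1, so x_1*(p_1,p_2) = (8·p_2/p_1)², and x_2* = (M − p_1·x_1*)/p_2.
Plugging in: x_1* = (8·1.4/13)² = 0.7422, x_2* = 25.9648.
Expenditure on x_1: 13·0.7422 = 9.6492; share = 0.2098.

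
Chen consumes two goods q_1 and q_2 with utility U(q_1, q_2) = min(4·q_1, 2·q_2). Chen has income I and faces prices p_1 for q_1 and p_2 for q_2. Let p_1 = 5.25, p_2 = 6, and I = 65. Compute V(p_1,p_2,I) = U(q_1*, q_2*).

Demand: q_1*(p_1,p_2,I) = 2·I/(2·p_1 + 4·p_2), q_2* = 4·I/(2·p_1 + 4·p_2).
Here 2·5.25 + 4·6 = 34.5, giving q_1* = 3.7681 and q_2* = 7.5362.
Utility at the optimum: U(3.7681, 7.5362) = 15.0725.

V = 15.0725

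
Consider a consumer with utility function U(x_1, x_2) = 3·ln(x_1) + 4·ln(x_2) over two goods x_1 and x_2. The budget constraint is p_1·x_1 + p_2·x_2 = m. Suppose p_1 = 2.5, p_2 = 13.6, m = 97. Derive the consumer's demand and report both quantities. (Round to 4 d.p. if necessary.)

Demand: x_1*(p_1,p_2,m) = 3/7·m/p_1 and x_2* = 4/7·m/p_2.
At p_1=2.5, p_2=13.6, m=97: x_1* = 3/7·97/2.5 = 16.6286, x_2* = 4.0756.

x_1* = 16.6286, x_2* = 4.0756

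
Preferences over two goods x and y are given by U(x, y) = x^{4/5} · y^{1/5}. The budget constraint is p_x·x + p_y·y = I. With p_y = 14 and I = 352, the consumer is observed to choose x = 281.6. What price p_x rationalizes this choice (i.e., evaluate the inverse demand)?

p_x = 1

The MRS is 4·y/x. Set MRS = p_x/p_y.
Rearranging, p_y·y = (1/4)·p_x·x. Substituting into the budget gives p_x·x·(1 + (1/4)) = I.
Demand: x*(p_x,p_y,I) = 0.8·I/p_x and y* = 0.2·I/p_y.
Set x* = 281.6 in the demand function and solve for p_x: p_x = 1.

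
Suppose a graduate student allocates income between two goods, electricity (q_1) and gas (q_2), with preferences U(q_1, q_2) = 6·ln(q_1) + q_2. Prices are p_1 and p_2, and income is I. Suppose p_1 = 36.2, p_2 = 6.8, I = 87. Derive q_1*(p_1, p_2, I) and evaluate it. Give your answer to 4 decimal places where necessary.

Set MRS = p_1/p_2: (6/q_1)/1 = p_1/p_2.
So q_1*(p_1,p_2) = 6·p_2/p_1, independent of income; and q_2* = (I − 6·p_2)/p_2.
At the given prices: q_1* = 6·6.8/36.2 = 1.1271.

q_1* = 1.1271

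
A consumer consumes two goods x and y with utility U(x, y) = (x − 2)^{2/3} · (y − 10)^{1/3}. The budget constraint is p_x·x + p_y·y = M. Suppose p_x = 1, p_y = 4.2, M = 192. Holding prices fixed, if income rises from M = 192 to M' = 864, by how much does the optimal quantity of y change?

Δy* = 53.3333

Let x' = x−2, y' = y−10. MRS = 2·y'/x' = p_x/p_y.
After buying the subsistence bundle (2, 10), a share 2/3 of the remaining income goes to x: x* = 2 + 2/3·(M − 2p_x − 10p_y)/p_x.
Discretionary income = 192 − 2·1 − 10·4.2 = 148; y* = 10 + 1/3·148/4.2 = 21.746.
At M' = 864: y* = 75.0794. Change: 75.0794 − 21.746 = 53.3333.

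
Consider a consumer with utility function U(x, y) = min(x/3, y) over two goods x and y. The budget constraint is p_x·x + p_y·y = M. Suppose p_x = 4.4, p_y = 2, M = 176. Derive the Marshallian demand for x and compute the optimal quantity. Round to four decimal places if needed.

x* = 34.7368

Leontief preferences: the optimum is at the kink where x/3 = y/1, i.e. y = (1/3)·x.
Budget: p_x·x + p_y·(1/3)·x = M, so (3·p_x + p_y)·x = 3·M.
Demand: x*(p_x,p_y,M) = 3·M/(3·p_x + p_y), y* = M/(3·p_x + p_y).
Here 3·4.4 + 2 = 15.2, giving x* = 34.7368.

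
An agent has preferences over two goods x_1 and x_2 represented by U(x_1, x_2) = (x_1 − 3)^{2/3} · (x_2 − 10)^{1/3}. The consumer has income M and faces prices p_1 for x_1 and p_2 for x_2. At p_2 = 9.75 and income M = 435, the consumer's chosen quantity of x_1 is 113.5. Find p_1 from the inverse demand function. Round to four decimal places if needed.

MRS = 2·(x_2−10)/(x_1−3). Tangency with p_1/p_2 gives x_2−10 = (1/2)·(p_1/p_2)·(x_1−3).
Substituting into the budget: x_1* = 3 + 2/3·(M − 3·p_1 − 10·p_2)/p_1, and x_2* = 10 + 1/3·(…)/p_2.
Set x_1* = 113.5 in the demand function and solve for p_1: p_1 = 2.

p_1 = 2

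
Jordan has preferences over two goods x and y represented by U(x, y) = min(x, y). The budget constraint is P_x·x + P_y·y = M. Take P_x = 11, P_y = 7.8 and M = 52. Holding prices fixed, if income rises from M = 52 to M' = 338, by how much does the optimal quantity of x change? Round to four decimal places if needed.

Leontief preferences: the optimum is at the kink where x/1 = y/1, i.e. y = x.
Budget: P_x·x + P_y·x = M, so (P_x + P_y)·x = M.
Demand: x*(P_x,P_y,M) = M/(P_x + P_y), y* = M/(P_x + P_y).
Here 11 + 7.8 = 18.8, giving x* = 2.766.
At M' = 338: x* = 17.9787. Change: 17.9787 − 2.766 = 15.2128.

Δx* = 15.2128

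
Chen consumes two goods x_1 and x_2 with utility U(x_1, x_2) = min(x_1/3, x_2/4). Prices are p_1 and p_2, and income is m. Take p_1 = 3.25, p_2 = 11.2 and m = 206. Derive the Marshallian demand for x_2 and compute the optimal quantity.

With perfect complements, no substitution: consume in ratio x_1:x_2 = 3:4.
Budget: p_1·x_1 + p_2·(4/3)·x_1 = m, so (3·p_1 + 4·p_2)·x_1 = 3·m.
Demand: x_1*(p_1,p_2,m) = 3·m/(3·p_1 + 4·p_2), x_2* = 4·m/(3·p_1 + 4·p_2).
Here 3·3.25 + 4·11.2 = 54.55, giving x_2* = 15.1054.

x_2* = 15.1054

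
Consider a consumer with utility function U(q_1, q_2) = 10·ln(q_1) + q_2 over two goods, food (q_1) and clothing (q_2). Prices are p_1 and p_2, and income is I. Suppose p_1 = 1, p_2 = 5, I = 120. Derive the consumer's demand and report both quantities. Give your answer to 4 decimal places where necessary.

So q_1*(p_1,p_2) = 10·p_2/p_1, independent of income; and q_2* = (I − 10·p_2)/p_2.
At the given prices: q_1* = 10·5/1 = 50, and q_2* = 14.

q_1* = 50, q_2* = 14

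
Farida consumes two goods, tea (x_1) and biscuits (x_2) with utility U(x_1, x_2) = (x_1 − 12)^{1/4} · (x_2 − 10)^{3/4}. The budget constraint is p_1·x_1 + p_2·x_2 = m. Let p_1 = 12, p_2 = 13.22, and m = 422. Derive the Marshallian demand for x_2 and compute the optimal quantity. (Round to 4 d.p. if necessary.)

Discretionary income = 422 − 12·12 − 10·13.22 = 145.8; x_2* = 10 + 0.75·145.8/13.22 = 18.2716.

x_2* = 18.2716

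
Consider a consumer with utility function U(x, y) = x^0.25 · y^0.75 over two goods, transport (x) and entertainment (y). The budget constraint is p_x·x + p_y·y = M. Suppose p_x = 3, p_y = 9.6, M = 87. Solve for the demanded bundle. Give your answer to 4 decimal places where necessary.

x* = 7.25, y* = 6.7969

Tangency: MRS = (1/3)·y/x = p_x/p_y.
So 0.25·p_y·y = 0.75·p_x·x; combined with the budget, a share 0.25 of income goes to x.
Demand: x*(p_x,p_y,M) = 0.25·M/p_x and y* = 0.75·M/p_y.
At p_x=3, p_y=9.6, M=87: x* = 0.25·87/3 = 7.25, y* = 6.7969.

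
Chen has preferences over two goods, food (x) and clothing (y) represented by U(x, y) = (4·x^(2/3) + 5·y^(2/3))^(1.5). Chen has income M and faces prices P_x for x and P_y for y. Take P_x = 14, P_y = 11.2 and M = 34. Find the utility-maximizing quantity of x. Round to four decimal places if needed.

MRS = MU_x/MU_y = (4/5)·(y/x)^(1/3). Set equal to P_x/P_y.
Solve for the ratio: y/x = [(5/4)·P_x/P_y]^(3).
Substitute y = (y/x)·x into the budget: x* = M/(P_x + P_y·(y/x)).
Numerically y/x = 3.814697, so x* = 34/(14 + 11.2·3.814697) = 0.5994.

x* = 0.5994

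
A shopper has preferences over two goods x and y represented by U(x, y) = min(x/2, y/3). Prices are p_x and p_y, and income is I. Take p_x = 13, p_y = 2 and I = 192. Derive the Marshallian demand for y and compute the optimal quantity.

y* = 18

Leontief preferences: the optimum is at the kink where x/2 = y/3, i.e. y = (3/2)·x.
Budget: p_x·x + p_y·(3/2)·x = I, so (2·p_x + 3·p_y)·x = 2·I.
Demand: x*(p_x,p_y,I) = 2·I/(2·p_x + 3·p_y), y* = 3·I/(2·p_x + 3·p_y).
Here 2·13 + 3·2 = 32, giving y* = 18.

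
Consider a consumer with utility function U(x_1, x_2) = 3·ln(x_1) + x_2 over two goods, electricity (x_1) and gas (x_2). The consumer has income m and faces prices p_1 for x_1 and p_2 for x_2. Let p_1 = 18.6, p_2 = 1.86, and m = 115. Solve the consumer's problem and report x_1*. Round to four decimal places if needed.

Set MRS = p_1/p_2: (3/x_1)/1 = p_1/p_2.
So x_1*(p_1,p_2) = 3·p_2/p_1, independent of income; and x_2* = (m − 3·p_2)/p_2.
At the given prices: x_1* = 3·1.86/18.6 = 0.3.

x_1* = 0.3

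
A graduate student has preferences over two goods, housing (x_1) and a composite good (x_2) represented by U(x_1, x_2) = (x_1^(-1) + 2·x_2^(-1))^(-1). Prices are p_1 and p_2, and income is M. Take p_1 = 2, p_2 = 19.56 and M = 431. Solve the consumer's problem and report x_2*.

MRS = MU_x_1/MU_x_2 = (1/2)·(x_2/x_1)^(2). Set equal to p_1/p_2.
Hence x_2/x_1 = (2·p_1/p_2)^(1/(2)), i.e. raised to the 0.5 power.
With the ratio pinned down, the budget gives x_1* = M/(p_1 + p_2·(x_2/x_1)) and x_2* = (x_2/x_1)·x_1*.
Numerically x_2/x_1 = 0.452216, so x_1* = 431/(2 + 19.56·0.452216) = 39.7406 and x_2* = 0.452216·39.7406 = 17.9713.

x_2* = 17.9713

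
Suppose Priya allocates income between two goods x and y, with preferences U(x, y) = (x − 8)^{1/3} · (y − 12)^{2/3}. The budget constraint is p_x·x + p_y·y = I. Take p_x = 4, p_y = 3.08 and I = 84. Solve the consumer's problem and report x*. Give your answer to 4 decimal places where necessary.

This is Cobb-Douglas in (x−8, y−12): tangency gives 1/3·p_y·(y−12) = 2/3·p_x·(x−8).
Substituting into the budget: x* = 8 + 1/3·(I − 8·p_x − 12·p_y)/p_x, and y* = 12 + 2/3·(…)/p_y.
Discretionary income = 84 − 8·4 − 12·3.08 = 15.04; x* = 8 + 1/3·15.04/4 = 9.2533.

x* = 9.2533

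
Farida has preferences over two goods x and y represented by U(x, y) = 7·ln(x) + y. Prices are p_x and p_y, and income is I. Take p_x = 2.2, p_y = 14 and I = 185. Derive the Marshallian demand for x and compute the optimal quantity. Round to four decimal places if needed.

Set MRS = p_x/p_y: (7/x)/1 = p_x/p_y.
So x*(p_x,p_y) = 7·p_y/p_x, independent of income; and y* = (I − 7·p_y)/p_y.
At the given prices: x* = 7·14/2.2 = 44.5455.

x* = 44.5455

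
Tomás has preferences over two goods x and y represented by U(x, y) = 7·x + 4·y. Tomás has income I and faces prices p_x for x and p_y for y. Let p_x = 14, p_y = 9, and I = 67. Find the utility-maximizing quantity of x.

x* = 4.7857

Linear utility — the consumer picks whichever good has higher MU/price: 7/14 = 0.5 vs 4/9 = 0.4444.
x gives more utility per dollar, so spend all income on x: x* = I/p_x, y* = 0.
Numerically: x* = 4.7857, y* = 0.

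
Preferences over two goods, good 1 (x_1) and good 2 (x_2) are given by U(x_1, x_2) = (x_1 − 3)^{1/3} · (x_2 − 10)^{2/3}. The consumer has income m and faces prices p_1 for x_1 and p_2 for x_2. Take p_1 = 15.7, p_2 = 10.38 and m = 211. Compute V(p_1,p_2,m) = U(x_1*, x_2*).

V = 2.669

Let x_1' = x_1−3, x_2' = x_2−10. MRS = (1/2)·x_2'/x_1' = p_1/p_2.
After buying the subsistence bundle (3, 10), a share 1/3 of the remaining income goes to x_1: x_1* = 3 + 1/3·(m − 3p_1 − 10p_2)/p_1.
Discretionary income = 211 − 3·15.7 − 10·10.38 = 60.1; x_1* = 3 + 1/3·60.1/15.7 = 4.276; x_2* = 10 + 2/3·60.1/10.38 = 13.86.
Utility at the optimum: U(4.276, 13.86) = 2.669.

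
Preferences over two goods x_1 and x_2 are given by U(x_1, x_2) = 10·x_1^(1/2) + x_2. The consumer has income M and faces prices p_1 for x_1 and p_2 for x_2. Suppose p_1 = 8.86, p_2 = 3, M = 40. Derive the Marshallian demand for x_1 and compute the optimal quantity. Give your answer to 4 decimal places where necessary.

MU_x_1 = 5/√x_1, MU_x_2 = 1. Tangency: 5/√x_1 = p_1/p_2.
Thus x_1* = (5·p_2/p_1)² — independent of M — with the rest of income spent on x_2.
Plugging in: x_1* = (5·3/8.86)² = 2.8663.

x_1* = 2.8663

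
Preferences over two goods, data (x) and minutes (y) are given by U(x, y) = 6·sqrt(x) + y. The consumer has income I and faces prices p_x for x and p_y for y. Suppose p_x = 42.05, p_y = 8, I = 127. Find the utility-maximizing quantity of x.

Thus x* = (3·p_y/p_x)² — independent of I — with the rest of income spent on y.
Plugging in: x* = (3·8/42.05)² = 0.3258.

x* = 0.3258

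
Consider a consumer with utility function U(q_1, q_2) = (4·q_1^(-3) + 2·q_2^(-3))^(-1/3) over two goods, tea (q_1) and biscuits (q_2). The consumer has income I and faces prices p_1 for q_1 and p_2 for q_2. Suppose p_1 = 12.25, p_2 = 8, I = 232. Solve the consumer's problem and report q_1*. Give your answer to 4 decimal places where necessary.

q_1* = 11.7568

From the CES first-order condition, 2·(q_2/q_1)^(4) = p_1/p_2.
Solve for the ratio: q_2/q_1 = [(1/2)·p_1/p_2]^(0.25).
Substitute q_2 = (q_2/q_1)·q_1 into the budget: q_1* = I/(p_1 + p_2·(q_2/q_1)).
Numerically q_2/q_1 = 0.935414, so q_1* = 232/(12.25 + 8·0.935414) = 11.7568.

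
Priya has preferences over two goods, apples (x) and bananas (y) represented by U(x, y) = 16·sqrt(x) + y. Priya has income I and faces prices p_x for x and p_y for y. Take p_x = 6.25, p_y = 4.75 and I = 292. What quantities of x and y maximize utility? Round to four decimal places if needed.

x* = 36.9664, y* = 12.8337

MU_x = 8/√x, MU_y = 1. Tangency: 8/√x = p_x/p_y.
Thus x* = (8·p_y/p_x)² — independent of I — with the rest of income spent on y.
Plugging in: x* = (8·4.75/6.25)² = 36.9664, y* = 12.8337.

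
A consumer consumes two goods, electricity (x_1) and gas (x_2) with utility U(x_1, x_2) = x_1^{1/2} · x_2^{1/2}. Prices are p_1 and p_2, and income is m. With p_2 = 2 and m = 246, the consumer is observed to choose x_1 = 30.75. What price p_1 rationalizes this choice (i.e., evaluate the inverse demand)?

The MRS is x_2/x_1. Set MRS = p_1/p_2.
So 0.5·p_2·x_2 = 0.5·p_1·x_1; combined with the budget, a share 0.5 of income goes to x_1.
Demand: x_1*(p_1,p_2,m) = 0.5·m/p_1 and x_2* = 0.5·m/p_2.
Set x_1* = 30.75 in the demand function and solve for p_1: p_1 = 4.

p_1 = 4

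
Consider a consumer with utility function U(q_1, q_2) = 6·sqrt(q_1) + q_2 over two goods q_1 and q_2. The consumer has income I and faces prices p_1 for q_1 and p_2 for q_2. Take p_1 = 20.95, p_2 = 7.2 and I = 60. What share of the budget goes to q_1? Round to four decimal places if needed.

Plugging in: q_1* = (3·7.2/20.95)² = 1.063, q_2* = 5.2403.
Expenditure on q_1: 20.95·1.063 = 22.2702; share = 0.3712.

share on q_1 = 0.3712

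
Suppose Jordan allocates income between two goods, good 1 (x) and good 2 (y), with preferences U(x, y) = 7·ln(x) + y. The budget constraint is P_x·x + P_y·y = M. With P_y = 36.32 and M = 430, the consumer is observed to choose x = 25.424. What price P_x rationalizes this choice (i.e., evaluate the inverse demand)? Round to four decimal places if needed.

Set MRS = P_x/P_y: (7/x)/1 = P_x/P_y.
So x*(P_x,P_y) = 7·P_y/P_x, independent of income; and y* = (M − 7·P_y)/P_y.
Set x* = 25.424 in the demand function and solve for P_x: P_x = 10.

P_x = 10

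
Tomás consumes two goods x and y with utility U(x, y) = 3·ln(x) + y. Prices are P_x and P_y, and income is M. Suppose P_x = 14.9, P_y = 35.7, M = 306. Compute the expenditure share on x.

So x*(P_x,P_y) = 3·P_y/P_x, independent of income; and y* = (M − 3·P_y)/P_y.
At the given prices: x* = 3·35.7/14.9 = 7.1879, and y* = 5.5714.
Expenditure on x: 14.9·7.1879 = 107.1; share = 0.35.

share on x = 0.35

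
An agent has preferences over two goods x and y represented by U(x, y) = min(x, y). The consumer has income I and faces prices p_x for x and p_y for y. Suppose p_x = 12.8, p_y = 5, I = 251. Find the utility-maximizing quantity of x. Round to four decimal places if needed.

Leontief preferences: the optimum is at the kink where x/1 = y/1, i.e. y = x.
Budget: p_x·x + p_y·x = I, so (p_x + p_y)·x = I.
Demand: x*(p_x,p_y,I) = I/(p_x + p_y), y* = I/(p_x + p_y).
Here 12.8 + 5 = 17.8, giving x* = 14.1011.

x* = 14.1011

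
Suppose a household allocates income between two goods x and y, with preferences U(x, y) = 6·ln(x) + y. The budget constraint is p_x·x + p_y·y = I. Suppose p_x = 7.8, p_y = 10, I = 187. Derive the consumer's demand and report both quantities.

x* = 7.6923, y* = 12.7

So x*(p_x,p_y) = 6·p_y/p_x, independent of income; and y* = (I − 6·p_y)/p_y.
At the given prices: x* = 6·10/7.8 = 7.6923, and y* = 12.7.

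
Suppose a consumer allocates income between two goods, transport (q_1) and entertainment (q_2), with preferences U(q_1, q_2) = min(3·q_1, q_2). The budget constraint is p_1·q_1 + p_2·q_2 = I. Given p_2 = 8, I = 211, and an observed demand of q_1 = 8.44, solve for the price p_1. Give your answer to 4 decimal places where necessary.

p_1 = 1

Leontief preferences: the optimum is at the kink where q_1/1 = q_2/3, i.e. q_2 = 3·q_1.
Budget: p_1·q_1 + p_2·3·q_1 = I, so (p_1 + 3·p_2)·q_1 = I.
Demand: q_1*(p_1,p_2,I) = I/(p_1 + 3·p_2), q_2* = 3·I/(p_1 + 3·p_2).
Set q_1* = 8.44 in the demand function and solve for p_1: p_1 = 1.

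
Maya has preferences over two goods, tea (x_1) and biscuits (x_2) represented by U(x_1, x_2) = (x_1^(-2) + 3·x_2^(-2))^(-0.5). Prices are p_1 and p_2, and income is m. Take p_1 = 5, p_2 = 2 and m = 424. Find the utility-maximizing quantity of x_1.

Substitute x_2 = (x_2/x_1)·x_1 into the budget: x_1* = m/(p_1 + p_2·(x_2/x_1)).
Numerically x_2/x_1 = 1.957434, so x_1* = 424/(5 + 2·1.957434) = 47.561.

x_1* = 47.561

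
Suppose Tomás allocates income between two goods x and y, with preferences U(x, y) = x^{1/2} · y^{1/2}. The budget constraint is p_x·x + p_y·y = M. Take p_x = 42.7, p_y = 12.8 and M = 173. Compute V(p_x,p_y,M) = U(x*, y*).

V = 3.7

Tangency: MRS = y/x = p_x/p_y.
Rearranging, p_y·y = p_x·x. Substituting into the budget gives p_x·x·(1 + 1) = M.
Demand: x*(p_x,p_y,M) = 0.5·M/p_x and y* = 0.5·M/p_y.
At p_x=42.7, p_y=12.8, M=173: x* = 0.5·173/42.7 = 2.0258, y* = 6.7578.
Utility at the optimum: U(2.0258, 6.7578) = 3.7.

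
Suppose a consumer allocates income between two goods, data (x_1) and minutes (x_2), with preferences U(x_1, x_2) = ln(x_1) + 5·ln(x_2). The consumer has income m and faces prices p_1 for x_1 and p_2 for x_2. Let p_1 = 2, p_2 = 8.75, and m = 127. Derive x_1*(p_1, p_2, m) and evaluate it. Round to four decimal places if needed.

The MRS is (1/5)·x_2/x_1. Set MRS = p_1/p_2.
Rearranging, p_2·x_2 = 5·p_1·x_1. Substituting into the budget gives p_1·x_1·(1 + 5) = m.
Demand: x_1*(p_1,p_2,m) = 1/6·m/p_1 and x_2* = 5/6·m/p_2.
At p_1=2, p_2=8.75, m=127: x_1* = 1/6·127/2 = 10.5833.

x_1* = 10.5833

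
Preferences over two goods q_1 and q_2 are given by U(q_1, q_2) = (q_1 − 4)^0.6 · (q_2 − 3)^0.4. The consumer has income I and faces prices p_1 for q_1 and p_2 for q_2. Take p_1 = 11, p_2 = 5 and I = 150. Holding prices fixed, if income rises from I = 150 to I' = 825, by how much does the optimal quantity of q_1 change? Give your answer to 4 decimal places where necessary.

MRS = (3/2)·(q_2−3)/(q_1−4). Tangency with p_1/p_2 gives q_2−3 = (2/3)·(p_1/p_2)·(q_1−4).
Substituting into the budget: q_1* = 4 + 0.6·(I − 4·p_1 − 3·p_2)/p_1, and q_2* = 3 + 0.4·(…)/p_2.
Discretionary income = 150 − 4·11 − 3·5 = 91; q_1* = 4 + 0.6·91/11 = 8.9636.
At I' = 825: q_1* = 45.7818. Change: 45.7818 − 8.9636 = 36.8182.

Δq_1* = 36.8182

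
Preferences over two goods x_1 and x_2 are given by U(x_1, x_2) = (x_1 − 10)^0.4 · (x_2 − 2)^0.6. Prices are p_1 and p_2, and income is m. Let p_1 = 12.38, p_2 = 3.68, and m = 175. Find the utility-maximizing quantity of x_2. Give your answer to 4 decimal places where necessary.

x_2* = 9.1478

MRS = (2/3)·(x_2−2)/(x_1−10). Tangency with p_1/p_2 gives x_2−2 = (3/2)·(p_1/p_2)·(x_1−10).
Substituting into the budget: x_1* = 10 + 0.4·(m − 10·p_1 − 2·p_2)/p_1, and x_2* = 2 + 0.6·(…)/p_2.
Discretionary income = 175 − 10·12.38 − 2·3.68 = 43.84; x_2* = 2 + 0.6·43.84/3.68 = 9.1478.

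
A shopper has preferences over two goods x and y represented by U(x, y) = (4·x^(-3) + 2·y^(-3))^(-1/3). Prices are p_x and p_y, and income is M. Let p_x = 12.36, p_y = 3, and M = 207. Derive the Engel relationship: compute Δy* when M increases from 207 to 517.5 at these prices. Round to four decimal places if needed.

MU_x ∝ 4·x^(-4), MU_y ∝ 2·y^(-4), so MRS = 2·(y/x)^(4) = p_x/p_y.
Solve for the ratio: y/x = [(1/2)·p_x/p_y]^(0.25).
Substitute y = (y/x)·x into the budget: x* = M/(p_x + p_y·(y/x)).
Numerically y/x = 1.198028, so x* = 207/(12.36 + 3·1.198028) = 12.9747 and y* = 1.198028·12.9747 = 15.5441.
At M' = 517.5: y* = 38.8602. Change: 38.8602 − 15.5441 = 23.3161.

Δy* = 23.3161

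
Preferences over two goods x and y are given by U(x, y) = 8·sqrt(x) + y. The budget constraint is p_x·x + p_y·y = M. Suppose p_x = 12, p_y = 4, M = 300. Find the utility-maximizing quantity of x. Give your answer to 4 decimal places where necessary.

x* = 1.7778

MU_x = 4/√x, MU_y = 1. Tangency: 4/√x = p_x/p_y.
Thus x* = (4·p_y/p_x)² — independent of M — with the rest of income spent on y.
Plugging in: x* = (4·4/12)² = 1.7778.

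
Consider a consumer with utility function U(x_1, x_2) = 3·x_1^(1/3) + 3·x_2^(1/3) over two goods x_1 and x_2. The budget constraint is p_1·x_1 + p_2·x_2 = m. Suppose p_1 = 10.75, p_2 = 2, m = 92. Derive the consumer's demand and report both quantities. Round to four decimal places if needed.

MU_x_1 ∝ 3·x_1^(-2/3), MU_x_2 ∝ 3·x_2^(-2/3), so MRS = (x_2/x_1)^(2/3) = p_1/p_2.
Solve for the ratio: x_2/x_1 = [p_1/p_2]^(1.5).
With the ratio pinned down, the budget gives x_1* = m/(p_1 + p_2·(x_2/x_1)) and x_2* = (x_2/x_1)·x_1*.
Numerically x_2/x_1 = 12.461425, so x_1* = 92/(10.75 + 2·12.461425) = 2.579 and x_2* = 12.461425·2.579 = 32.1379.

x_1* = 2.579, x_2* = 32.1379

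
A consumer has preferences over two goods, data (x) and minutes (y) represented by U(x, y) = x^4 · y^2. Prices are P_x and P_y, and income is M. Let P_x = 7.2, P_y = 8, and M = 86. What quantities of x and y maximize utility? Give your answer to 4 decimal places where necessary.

Tangency: MRS = 2·y/x = P_x/P_y.
Rearranging, P_y·y = (1/2)·P_x·x. Substituting into the budget gives P_x·x·(1 + (1/2)) = M.
Demand: x*(P_x,P_y,M) = 2/3·M/P_x and y* = 1/3·M/P_y.
At P_x=7.2, P_y=8, M=86: x* = 2/3·86/7.2 = 7.963, y* = 3.5833.

x* = 7.963, y* = 3.5833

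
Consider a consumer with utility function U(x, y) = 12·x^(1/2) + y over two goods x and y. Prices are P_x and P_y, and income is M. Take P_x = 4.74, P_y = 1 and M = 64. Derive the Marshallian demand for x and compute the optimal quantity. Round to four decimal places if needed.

x* = 1.6023

Set MRS = P_x/P_y: 6·x^(−1/2) = P_x/P_y.
Thus x* = (6·P_y/P_x)² — independent of M — with the rest of income spent on y.
Plugging in: x* = (6·1/4.74)² = 1.6023.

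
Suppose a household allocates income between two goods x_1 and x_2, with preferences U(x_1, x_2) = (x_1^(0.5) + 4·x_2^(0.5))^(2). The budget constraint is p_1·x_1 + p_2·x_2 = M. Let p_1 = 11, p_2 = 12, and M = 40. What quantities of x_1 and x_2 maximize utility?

From the CES first-order condition, (1/4)·(x_2/x_1)^(0.5) = p_1/p_2.
Hence x_2/x_1 = (4·p_1/p_2)^(1/(0.5)), i.e. raised to the 2 power.
Substitute x_2 = (x_2/x_1)·x_1 into the budget: x_1* = M/(p_1 + p_2·(x_2/x_1)).
Numerically x_2/x_1 = 13.444444, so x_1* = 40/(11 + 12·13.444444) = 0.2321 and x_2* = 13.444444·0.2321 = 3.1206.

x_1* = 0.2321, x_2* = 3.1206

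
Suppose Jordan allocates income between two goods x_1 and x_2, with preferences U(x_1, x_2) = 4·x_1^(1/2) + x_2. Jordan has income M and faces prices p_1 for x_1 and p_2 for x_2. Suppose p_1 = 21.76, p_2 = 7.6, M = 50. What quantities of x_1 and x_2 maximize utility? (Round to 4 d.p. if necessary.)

x_1* = 0.4879, x_2* = 5.1819

Set MRS = p_1/p_2: 2·x_1^(−1/2) = p_1/p_2.
Solve: √x_1 = 2·p_2/p_1, so x_1*(p_1,p_2) = (2·p_2/p_1)², and x_2* = (M − p_1·x_1*)/p_2.
Plugging in: x_1* = (2·7.6/21.76)² = 0.4879, x_2* = 5.1819.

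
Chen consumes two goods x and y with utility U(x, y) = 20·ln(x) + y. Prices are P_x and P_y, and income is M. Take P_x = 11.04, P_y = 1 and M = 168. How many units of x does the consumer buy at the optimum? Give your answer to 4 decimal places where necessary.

Set MRS = P_x/P_y: (20/x)/1 = P_x/P_y.
So x*(P_x,P_y) = 20·P_y/P_x, independent of income; and y* = (M − 20·P_y)/P_y.
At the given prices: x* = 20·1/11.04 = 1.8116.

x* = 1.8116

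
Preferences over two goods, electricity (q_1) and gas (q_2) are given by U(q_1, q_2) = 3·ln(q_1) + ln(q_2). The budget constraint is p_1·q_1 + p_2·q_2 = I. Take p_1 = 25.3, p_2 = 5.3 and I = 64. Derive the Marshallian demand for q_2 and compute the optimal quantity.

The MRS is 3·q_2/q_1. Set MRS = p_1/p_2.
So 3·p_2·q_2 = p_1·q_1; combined with the budget, a share 0.75 of income goes to q_1.
Demand: q_1*(p_1,p_2,I) = 0.75·I/p_1 and q_2* = 0.25·I/p_2.
At p_1=25.3, p_2=5.3, I=64: q_2* = 0.25·64/5.3 = 3.0189.

q_2* = 3.0189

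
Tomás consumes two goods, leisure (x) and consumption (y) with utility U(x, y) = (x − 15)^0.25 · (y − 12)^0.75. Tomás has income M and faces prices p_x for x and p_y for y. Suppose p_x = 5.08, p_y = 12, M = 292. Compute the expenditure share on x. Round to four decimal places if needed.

share on x = 0.3224

This is Cobb-Douglas in (x−15, y−12): tangency gives 0.25·p_y·(y−12) = 0.75·p_x·(x−15).
Substituting into the budget: x* = 15 + 0.25·(M − 15·p_x − 12·p_y)/p_x, and y* = 12 + 0.75·(…)/p_y.
Discretionary income = 292 − 15·5.08 − 12·12 = 71.8; x* = 15 + 0.25·71.8/5.08 = 18.5335; y* = 12 + 0.75·71.8/12 = 16.4875.
Expenditure on x: 5.08·18.5335 = 94.15; share = 0.3224.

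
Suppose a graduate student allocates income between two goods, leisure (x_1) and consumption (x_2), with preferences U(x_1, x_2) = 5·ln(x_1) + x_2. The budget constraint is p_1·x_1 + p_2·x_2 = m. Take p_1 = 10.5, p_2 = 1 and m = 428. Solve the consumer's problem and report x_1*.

x_1* = 0.4762

MU_x_1 = 5/x_1, MU_x_2 = 1. Tangency: 5/x_1 = p_1/p_2.
So x_1*(p_1,p_2) = 5·p_2/p_1, independent of income; and x_2* = (m − 5·p_2)/p_2.
At the given prices: x_1* = 5·1/10.5 = 0.4762.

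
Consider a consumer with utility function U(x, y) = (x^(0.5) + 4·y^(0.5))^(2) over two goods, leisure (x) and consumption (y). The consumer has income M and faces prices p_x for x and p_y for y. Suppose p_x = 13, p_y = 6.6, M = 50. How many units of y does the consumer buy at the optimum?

Substitute y = (y/x)·x into the budget: x* = M/(p_x + p_y·(y/x)).
Numerically y/x = 62.075298, so x* = 50/(13 + 6.6·62.075298) = 0.1183 and y* = 62.075298·0.1183 = 7.3428.

y* = 7.3428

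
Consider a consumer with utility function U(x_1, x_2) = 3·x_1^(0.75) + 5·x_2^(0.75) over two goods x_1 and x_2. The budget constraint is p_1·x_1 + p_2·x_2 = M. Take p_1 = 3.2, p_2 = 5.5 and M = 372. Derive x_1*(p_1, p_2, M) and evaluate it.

x_1* = 46.1365

MRS = MU_x_1/MU_x_2 = (3/5)·(x_2/x_1)^(0.25). Set equal to p_1/p_2.
Hence x_2/x_1 = ((5/3)·p_1/p_2)^(1/(0.25)), i.e. raised to the 4 power.
With the ratio pinned down, the budget gives x_1* = M/(p_1 + p_2·(x_2/x_1)) and x_2* = (x_2/x_1)·x_1*.
Numerically x_2/x_1 = 0.884187, so x_1* = 372/(3.2 + 5.5·0.884187) = 46.1365.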